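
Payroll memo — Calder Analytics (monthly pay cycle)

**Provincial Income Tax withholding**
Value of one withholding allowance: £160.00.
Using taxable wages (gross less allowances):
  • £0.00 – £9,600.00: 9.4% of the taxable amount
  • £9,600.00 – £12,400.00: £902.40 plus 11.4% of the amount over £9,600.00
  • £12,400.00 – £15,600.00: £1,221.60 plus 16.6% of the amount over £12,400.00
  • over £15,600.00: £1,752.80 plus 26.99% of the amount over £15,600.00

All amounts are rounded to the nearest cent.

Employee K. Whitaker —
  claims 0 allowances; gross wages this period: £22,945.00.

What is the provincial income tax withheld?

Provincial Income Tax: taxable = £22,945.00
  £1,752.80 + 26.99% × (£22,945.00 − £15,600.00) = £1,752.80 + 26.99% × £7,345.00 = £3,735.22

£3,735.22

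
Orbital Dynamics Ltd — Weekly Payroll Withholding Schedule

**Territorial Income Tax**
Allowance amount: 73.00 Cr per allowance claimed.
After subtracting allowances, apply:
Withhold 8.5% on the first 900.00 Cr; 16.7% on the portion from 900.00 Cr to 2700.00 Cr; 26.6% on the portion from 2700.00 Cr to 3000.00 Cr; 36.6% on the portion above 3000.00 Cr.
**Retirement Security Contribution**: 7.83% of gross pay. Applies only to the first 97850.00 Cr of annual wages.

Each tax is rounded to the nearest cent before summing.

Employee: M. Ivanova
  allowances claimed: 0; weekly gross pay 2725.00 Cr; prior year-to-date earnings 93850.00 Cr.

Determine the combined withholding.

597.12 Cr

Territorial Income Tax: taxable = 2725.00 Cr
  377.10 Cr + 26.6% × (2725.00 Cr − 2700.00 Cr) = 377.10 Cr + 26.6% × 25.00 Cr = 383.75 Cr
Retirement Security Contribution: 7.83% × 2725.00 Cr = 213.37 Cr
Total: 383.75 Cr + 213.37 Cr = 597.12 Cr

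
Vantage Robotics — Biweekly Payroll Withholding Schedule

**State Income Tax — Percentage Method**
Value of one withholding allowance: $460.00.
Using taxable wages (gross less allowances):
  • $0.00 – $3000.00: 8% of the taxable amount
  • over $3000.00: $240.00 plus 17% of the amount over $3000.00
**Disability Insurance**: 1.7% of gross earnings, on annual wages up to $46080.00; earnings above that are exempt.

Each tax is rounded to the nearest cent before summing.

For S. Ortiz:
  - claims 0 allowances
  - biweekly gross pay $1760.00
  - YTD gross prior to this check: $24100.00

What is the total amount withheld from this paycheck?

$170.72

State Income Tax: taxable = $1760.00
  8% × $1760.00 = $140.80
Disability Insurance: 1.7% × $1760.00 = $29.92
Total: $140.80 + $29.92 = $170.72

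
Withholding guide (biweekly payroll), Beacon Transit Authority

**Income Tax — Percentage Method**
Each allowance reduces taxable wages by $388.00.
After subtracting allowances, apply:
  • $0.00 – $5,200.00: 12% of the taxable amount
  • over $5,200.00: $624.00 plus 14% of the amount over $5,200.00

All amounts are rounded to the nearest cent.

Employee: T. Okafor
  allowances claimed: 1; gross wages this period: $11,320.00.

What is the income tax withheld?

Income Tax: taxable = $11,320.00 − 1×$388.00 = $10,932.00
  $624.00 + 14% × ($10,932.00 − $5,200.00) = $624.00 + 14% × $5,732.00 = $1,426.48

$1,426.48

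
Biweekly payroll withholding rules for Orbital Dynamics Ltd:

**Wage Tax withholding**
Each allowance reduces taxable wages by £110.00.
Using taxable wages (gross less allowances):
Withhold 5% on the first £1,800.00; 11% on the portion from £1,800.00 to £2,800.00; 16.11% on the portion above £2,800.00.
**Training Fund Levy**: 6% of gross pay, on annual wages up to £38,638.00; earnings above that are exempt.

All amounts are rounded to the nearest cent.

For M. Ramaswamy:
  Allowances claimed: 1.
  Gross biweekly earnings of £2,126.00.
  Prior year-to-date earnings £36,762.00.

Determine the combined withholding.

£226.32

Wage Tax: taxable = £2,126.00 − 1×£110.00 = £2,016.00
  £90.00 + 11% × (£2,016.00 − £1,800.00) = £90.00 + 11% × £216.00 = £113.76
Training Fund Levy: cap £38,638.00 − YTD £36,762.00 = £1,876.00 subject; 6% × £1,876.00 = £112.56
Total: £113.76 + £112.56 = £226.32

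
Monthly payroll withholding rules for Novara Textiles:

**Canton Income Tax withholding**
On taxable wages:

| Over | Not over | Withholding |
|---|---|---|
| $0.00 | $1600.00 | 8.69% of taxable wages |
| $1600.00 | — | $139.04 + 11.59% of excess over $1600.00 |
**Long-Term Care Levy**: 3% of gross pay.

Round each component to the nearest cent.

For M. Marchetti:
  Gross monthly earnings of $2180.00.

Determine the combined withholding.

$271.66

Canton Income Tax: taxable = $2180.00
  $139.04 + 11.59% × ($2180.00 − $1600.00) = $139.04 + 11.59% × $580.00 = $206.26
Long-Term Care Levy: 3% × $2180.00 = $65.40
Total: $206.26 + $65.40 = $271.66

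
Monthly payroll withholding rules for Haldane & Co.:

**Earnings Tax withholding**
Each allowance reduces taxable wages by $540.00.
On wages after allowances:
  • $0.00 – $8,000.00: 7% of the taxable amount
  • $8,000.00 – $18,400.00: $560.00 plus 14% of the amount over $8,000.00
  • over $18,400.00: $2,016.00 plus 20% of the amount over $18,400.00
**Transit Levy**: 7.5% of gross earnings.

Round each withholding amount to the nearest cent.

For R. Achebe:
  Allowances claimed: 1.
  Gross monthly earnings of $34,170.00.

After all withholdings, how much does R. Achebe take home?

$26,545.25

Earnings Tax: taxable = $34,170.00 − 1×$540.00 = $33,630.00
  $2,016.00 + 20% × ($33,630.00 − $18,400.00) = $2,016.00 + 20% × $15,230.00 = $5,062.00
Transit Levy: 7.5% × $34,170.00 = $2,562.75
Total withheld: $5,062.00 + $2,562.75 = $7,624.75
Net pay: $34,170.00 − $7,624.75 = $26,545.25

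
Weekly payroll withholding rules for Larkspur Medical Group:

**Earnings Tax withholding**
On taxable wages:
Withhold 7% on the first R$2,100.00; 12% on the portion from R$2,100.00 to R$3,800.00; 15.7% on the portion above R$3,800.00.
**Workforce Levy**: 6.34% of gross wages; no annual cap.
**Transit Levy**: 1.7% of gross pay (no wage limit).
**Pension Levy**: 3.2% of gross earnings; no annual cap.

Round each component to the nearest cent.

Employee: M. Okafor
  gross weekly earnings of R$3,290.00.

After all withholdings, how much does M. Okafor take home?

Earnings Tax: taxable = R$3,290.00
  R$147.00 + 12% × (R$3,290.00 − R$2,100.00) = R$147.00 + 12% × R$1,190.00 = R$289.80
Workforce Levy: 6.34% × R$3,290.00 = R$208.59
Transit Levy: 1.7% × R$3,290.00 = R$55.93
Pension Levy: 3.2% × R$3,290.00 = R$105.28
Total withheld: R$289.80 + R$208.59 + R$55.93 + R$105.28 = R$659.60
Net pay: R$3,290.00 − R$659.60 = R$2,630.40

R$2,630.40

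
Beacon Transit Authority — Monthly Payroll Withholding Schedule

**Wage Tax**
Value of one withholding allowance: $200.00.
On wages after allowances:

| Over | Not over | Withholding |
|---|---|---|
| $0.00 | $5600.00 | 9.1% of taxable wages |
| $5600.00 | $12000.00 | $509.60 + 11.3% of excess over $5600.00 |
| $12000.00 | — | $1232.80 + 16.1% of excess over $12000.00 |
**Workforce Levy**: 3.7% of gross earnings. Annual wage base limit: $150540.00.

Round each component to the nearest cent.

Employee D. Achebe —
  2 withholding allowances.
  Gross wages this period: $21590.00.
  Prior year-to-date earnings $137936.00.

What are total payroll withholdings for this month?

Wage Tax: taxable = $21590.00 − 2×$200.00 = $21190.00
  $1232.80 + 16.1% × ($21190.00 − $12000.00) = $1232.80 + 16.1% × $9190.00 = $2712.39
Workforce Levy: cap $150540.00 − YTD $137936.00 = $12604.00 subject; 3.7% × $12604.00 = $466.35
Total: $2712.39 + $466.35 = $3178.74

$3178.74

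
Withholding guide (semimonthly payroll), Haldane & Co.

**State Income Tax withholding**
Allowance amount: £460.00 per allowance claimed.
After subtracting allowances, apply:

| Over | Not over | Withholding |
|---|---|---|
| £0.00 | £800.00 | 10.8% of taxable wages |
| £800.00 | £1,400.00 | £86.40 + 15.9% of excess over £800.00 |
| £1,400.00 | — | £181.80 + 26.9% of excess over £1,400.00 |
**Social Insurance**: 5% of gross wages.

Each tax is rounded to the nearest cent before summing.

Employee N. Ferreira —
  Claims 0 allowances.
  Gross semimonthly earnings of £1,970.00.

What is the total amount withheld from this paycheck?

£433.63

State Income Tax: taxable = £1,970.00
  £181.80 + 26.9% × (£1,970.00 − £1,400.00) = £181.80 + 26.9% × £570.00 = £335.13
Social Insurance: 5% × £1,970.00 = £98.50
Total: £335.13 + £98.50 = £433.63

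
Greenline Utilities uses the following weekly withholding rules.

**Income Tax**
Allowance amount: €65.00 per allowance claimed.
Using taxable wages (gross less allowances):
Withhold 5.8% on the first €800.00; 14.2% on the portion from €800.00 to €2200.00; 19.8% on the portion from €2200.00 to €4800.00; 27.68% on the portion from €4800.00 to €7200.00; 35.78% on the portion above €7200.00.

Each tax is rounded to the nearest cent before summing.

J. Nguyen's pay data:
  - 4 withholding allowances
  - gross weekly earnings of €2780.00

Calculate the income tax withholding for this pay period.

€308.56

Income Tax: taxable = €2780.00 − 4×€65.00 = €2520.00
  €245.20 + 19.8% × (€2520.00 − €2200.00) = €245.20 + 19.8% × €320.00 = €308.56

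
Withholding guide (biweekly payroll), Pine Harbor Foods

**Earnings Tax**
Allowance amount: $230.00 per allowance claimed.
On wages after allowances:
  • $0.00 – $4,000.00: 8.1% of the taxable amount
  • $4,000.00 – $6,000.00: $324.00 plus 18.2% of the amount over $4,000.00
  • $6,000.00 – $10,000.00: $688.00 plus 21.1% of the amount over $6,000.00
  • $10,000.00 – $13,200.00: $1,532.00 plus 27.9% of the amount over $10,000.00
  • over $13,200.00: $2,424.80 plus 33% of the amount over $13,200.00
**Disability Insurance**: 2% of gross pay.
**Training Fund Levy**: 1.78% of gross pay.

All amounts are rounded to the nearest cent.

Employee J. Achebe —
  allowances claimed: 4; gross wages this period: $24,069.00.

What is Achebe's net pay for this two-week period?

Earnings Tax: taxable = $24,069.00 − 4×$230.00 = $23,149.00
  $2,424.80 + 33% × ($23,149.00 − $13,200.00) = $2,424.80 + 33% × $9,949.00 = $5,707.97
Disability Insurance: 2% × $24,069.00 = $481.38
Training Fund Levy: 1.78% × $24,069.00 = $428.43
Total withheld: $5,707.97 + $481.38 + $428.43 = $6,617.78
Net pay: $24,069.00 − $6,617.78 = $17,451.22

$17,451.22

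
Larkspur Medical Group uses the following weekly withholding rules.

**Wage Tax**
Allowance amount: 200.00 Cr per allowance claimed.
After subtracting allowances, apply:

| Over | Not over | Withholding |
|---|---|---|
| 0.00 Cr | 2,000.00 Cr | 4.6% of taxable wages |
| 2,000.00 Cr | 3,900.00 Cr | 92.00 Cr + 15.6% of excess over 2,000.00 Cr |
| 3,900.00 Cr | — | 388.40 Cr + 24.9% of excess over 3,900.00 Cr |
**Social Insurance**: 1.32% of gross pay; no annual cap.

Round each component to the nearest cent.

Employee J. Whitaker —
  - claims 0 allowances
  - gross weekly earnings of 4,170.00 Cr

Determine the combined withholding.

510.67 Cr

Wage Tax: taxable = 4,170.00 Cr
  388.40 Cr + 24.9% × (4,170.00 Cr − 3,900.00 Cr) = 388.40 Cr + 24.9% × 270.00 Cr = 455.63 Cr
Social Insurance: 1.32% × 4,170.00 Cr = 55.04 Cr
Total: 455.63 Cr + 55.04 Cr = 510.67 Cr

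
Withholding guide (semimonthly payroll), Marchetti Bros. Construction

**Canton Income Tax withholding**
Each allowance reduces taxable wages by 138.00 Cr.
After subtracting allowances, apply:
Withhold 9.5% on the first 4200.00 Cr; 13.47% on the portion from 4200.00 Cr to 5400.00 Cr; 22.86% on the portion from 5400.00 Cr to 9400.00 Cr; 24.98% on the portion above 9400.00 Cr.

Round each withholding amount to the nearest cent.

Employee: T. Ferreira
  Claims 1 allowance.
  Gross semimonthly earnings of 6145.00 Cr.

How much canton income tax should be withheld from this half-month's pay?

Canton Income Tax: taxable = 6145.00 Cr − 1×138.00 Cr = 6007.00 Cr
  560.64 Cr + 22.86% × (6007.00 Cr − 5400.00 Cr) = 560.64 Cr + 22.86% × 607.00 Cr = 699.40 Cr

699.40 Cr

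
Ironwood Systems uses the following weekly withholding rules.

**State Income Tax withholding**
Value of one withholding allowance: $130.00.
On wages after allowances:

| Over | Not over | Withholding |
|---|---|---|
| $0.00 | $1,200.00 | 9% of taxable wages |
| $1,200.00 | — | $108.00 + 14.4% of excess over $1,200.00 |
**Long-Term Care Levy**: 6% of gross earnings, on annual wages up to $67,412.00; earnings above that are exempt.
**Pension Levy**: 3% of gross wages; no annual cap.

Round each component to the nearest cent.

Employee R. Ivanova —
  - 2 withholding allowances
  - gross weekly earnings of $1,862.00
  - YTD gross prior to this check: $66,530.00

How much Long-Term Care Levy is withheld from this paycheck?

$52.92

Long-Term Care Levy: cap $67,412.00 − YTD $66,530.00 = $882.00 subject; 6% × $882.00 = $52.92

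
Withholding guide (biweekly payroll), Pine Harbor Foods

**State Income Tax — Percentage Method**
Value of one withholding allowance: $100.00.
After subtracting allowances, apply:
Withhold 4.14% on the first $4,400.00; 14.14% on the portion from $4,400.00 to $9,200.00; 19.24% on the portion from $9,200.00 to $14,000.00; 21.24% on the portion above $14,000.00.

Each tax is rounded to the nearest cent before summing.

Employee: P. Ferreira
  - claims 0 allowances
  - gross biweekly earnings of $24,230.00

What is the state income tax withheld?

$3,957.25

State Income Tax: taxable = $24,230.00
  $1,784.40 + 21.24% × ($24,230.00 − $14,000.00) = $1,784.40 + 21.24% × $10,230.00 = $3,957.25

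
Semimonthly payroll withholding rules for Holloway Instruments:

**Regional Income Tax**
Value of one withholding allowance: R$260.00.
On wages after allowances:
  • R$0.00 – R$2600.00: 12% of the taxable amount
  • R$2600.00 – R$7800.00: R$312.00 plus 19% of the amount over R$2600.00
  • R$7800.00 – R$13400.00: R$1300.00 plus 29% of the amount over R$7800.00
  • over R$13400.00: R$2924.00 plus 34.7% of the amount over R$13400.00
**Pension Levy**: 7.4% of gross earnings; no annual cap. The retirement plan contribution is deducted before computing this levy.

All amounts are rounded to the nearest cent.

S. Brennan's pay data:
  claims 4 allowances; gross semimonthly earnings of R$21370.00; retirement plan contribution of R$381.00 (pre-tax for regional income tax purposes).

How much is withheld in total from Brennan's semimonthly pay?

R$6749.69

Regional Income Tax: taxable = R$21370.00 − R$381.00 − 4×R$260.00 = R$19949.00
  R$2924.00 + 34.7% × (R$19949.00 − R$13400.00) = R$2924.00 + 34.7% × R$6549.00 = R$5196.50
Pension Levy: 7.4% × R$20989.00 = R$1553.19
Total: R$5196.50 + R$1553.19 = R$6749.69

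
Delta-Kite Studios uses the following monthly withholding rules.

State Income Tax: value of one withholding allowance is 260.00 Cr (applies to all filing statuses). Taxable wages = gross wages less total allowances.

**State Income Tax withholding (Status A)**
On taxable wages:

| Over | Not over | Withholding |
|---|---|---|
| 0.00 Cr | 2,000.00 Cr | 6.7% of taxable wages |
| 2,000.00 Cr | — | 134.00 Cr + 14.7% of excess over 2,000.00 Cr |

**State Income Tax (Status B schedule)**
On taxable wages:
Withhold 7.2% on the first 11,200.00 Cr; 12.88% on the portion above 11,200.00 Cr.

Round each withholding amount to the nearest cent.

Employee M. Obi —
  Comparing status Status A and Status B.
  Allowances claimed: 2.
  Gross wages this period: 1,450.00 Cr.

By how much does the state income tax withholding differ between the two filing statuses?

State Income Tax (Status A): taxable = 1,450.00 Cr − 2×260.00 Cr = 930.00 Cr
  6.7% × 930.00 Cr = 62.31 Cr
State Income Tax (Status B): taxable = 1,450.00 Cr − 2×260.00 Cr = 930.00 Cr
  7.2% × 930.00 Cr = 66.96 Cr
Difference: |62.31 Cr − 66.96 Cr| = 4.65 Cr (higher under Status B)

4.65 Cr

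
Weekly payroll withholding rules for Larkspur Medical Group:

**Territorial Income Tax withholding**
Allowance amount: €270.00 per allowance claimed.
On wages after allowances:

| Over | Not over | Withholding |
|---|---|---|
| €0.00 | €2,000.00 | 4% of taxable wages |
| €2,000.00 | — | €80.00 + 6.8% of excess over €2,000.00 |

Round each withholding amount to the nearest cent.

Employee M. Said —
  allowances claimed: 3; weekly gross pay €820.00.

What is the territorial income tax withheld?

€0.40

Territorial Income Tax: taxable = €820.00 − 3×€270.00 = €10.00
  4% × €10.00 = €0.40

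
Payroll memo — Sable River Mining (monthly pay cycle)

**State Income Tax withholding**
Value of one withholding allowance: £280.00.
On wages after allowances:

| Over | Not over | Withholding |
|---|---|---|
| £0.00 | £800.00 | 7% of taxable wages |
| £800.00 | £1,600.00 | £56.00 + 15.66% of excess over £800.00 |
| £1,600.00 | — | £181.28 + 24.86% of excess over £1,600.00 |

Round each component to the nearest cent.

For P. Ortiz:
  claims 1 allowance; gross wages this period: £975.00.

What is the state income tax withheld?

£48.65

State Income Tax: taxable = £975.00 − 1×£280.00 = £695.00
  7% × £695.00 = £48.65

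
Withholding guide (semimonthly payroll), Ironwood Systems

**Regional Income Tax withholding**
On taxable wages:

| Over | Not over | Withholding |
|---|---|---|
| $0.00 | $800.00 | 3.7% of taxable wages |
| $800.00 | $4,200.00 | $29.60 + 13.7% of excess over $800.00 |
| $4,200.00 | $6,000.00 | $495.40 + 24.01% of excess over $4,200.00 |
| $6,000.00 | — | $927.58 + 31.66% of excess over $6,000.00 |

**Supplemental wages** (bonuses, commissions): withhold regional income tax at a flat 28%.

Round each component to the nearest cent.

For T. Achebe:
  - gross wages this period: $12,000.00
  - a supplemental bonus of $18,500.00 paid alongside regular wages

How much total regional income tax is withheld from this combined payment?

$8,007.18

Regional Income Tax: taxable = $12,000.00
  $927.58 + 31.66% × ($12,000.00 − $6,000.00) = $927.58 + 31.66% × $6,000.00 = $2,827.18
Supplemental (28% flat on bonus): 28% × $18,500.00 = $5,180.00
Total regional income tax: $2,827.18 + $5,180.00 = $8,007.18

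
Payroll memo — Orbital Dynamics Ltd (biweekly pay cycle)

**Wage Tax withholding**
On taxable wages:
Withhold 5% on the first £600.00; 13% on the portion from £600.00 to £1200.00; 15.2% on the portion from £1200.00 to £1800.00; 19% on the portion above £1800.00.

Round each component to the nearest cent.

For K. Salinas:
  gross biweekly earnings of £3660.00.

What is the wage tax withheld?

Wage Tax: taxable = £3660.00
  £199.20 + 19% × (£3660.00 − £1800.00) = £199.20 + 19% × £1860.00 = £552.60

£552.60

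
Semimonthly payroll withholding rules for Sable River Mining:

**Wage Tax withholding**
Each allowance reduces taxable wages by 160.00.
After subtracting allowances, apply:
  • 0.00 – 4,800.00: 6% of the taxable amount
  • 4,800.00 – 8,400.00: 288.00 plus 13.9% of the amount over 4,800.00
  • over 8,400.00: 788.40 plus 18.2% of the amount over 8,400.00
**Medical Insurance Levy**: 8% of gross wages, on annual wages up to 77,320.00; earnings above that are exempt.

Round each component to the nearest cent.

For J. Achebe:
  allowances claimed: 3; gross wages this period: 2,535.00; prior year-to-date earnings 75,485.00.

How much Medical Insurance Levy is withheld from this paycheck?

146.80

Medical Insurance Levy: cap 77,320.00 − YTD 75,485.00 = 1,835.00 subject; 8% × 1,835.00 = 146.80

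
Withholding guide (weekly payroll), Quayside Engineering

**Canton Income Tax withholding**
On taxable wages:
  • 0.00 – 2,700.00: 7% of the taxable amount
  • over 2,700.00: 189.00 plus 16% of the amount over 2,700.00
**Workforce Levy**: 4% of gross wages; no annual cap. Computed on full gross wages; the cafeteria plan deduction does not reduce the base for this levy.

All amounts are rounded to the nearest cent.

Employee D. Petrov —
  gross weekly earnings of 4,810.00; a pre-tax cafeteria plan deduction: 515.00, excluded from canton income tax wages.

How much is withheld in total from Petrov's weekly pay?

Canton Income Tax: taxable = 4,810.00 − 515.00 = 4,295.00
  189.00 + 16% × (4,295.00 − 2,700.00) = 189.00 + 16% × 1,595.00 = 444.20
Workforce Levy: 4% × 4,810.00 = 192.40
Total: 444.20 + 192.40 = 636.60

636.60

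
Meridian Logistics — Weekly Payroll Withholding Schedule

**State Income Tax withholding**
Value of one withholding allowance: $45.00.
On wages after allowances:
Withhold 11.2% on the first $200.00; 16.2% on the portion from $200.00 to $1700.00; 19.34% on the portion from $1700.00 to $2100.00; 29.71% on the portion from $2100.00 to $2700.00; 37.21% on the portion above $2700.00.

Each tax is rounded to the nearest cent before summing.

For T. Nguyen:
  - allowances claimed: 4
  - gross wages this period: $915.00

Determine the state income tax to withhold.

$109.07

State Income Tax: taxable = $915.00 − 4×$45.00 = $735.00
  $22.40 + 16.2% × ($735.00 − $200.00) = $22.40 + 16.2% × $535.00 = $109.07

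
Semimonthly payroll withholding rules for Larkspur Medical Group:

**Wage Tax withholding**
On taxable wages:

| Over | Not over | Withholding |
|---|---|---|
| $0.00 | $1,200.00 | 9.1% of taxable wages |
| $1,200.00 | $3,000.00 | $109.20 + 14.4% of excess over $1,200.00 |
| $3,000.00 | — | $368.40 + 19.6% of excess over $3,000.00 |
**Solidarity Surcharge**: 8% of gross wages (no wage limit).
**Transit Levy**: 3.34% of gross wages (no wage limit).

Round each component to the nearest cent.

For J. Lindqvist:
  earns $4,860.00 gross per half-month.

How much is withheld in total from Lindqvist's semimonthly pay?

Wage Tax: taxable = $4,860.00
  $368.40 + 19.6% × ($4,860.00 − $3,000.00) = $368.40 + 19.6% × $1,860.00 = $732.96
Solidarity Surcharge: 8% × $4,860.00 = $388.80
Transit Levy: 3.34% × $4,860.00 = $162.32
Total: $732.96 + $388.80 + $162.32 = $1,284.08

$1,284.08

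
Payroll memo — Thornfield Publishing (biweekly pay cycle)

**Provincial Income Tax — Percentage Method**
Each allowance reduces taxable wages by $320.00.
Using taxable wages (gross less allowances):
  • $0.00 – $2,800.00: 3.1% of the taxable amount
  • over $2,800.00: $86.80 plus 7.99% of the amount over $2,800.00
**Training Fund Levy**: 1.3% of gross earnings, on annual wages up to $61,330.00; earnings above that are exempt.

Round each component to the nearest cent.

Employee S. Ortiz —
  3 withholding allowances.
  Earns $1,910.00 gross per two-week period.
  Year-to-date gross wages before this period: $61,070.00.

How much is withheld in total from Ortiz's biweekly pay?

$32.83

Provincial Income Tax: taxable = $1,910.00 − 3×$320.00 = $950.00
  3.1% × $950.00 = $29.45
Training Fund Levy: cap $61,330.00 − YTD $61,070.00 = $260.00 subject; 1.3% × $260.00 = $3.38
Total: $29.45 + $3.38 = $32.83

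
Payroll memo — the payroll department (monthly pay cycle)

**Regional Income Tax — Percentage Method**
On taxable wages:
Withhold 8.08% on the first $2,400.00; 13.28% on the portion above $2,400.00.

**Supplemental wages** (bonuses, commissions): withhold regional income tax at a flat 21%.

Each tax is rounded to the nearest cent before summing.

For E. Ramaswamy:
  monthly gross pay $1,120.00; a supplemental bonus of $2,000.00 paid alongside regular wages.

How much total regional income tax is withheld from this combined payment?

Regional Income Tax: taxable = $1,120.00
  8.08% × $1,120.00 = $90.50
Supplemental (21% flat on bonus): 21% × $2,000.00 = $420.00
Total regional income tax: $90.50 + $420.00 = $510.50

$510.50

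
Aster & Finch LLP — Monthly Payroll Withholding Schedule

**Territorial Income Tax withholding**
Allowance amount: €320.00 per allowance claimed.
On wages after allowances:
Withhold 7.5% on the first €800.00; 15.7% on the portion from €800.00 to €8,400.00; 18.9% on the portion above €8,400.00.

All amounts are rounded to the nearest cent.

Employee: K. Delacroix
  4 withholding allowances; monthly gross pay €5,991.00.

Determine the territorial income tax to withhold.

€674.03

Territorial Income Tax: taxable = €5,991.00 − 4×€320.00 = €4,711.00
  €60.00 + 15.7% × (€4,711.00 − €800.00) = €60.00 + 15.7% × €3,911.00 = €674.03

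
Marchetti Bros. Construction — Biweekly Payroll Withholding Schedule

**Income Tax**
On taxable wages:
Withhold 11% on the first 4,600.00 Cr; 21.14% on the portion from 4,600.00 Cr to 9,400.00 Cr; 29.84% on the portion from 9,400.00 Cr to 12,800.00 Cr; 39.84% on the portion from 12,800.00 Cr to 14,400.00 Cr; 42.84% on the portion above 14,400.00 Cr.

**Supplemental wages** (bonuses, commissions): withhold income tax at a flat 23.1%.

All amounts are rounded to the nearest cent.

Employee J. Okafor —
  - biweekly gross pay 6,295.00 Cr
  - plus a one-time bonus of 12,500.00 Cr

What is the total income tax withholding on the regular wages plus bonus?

Income Tax: taxable = 6,295.00 Cr
  506.00 Cr + 21.14% × (6,295.00 Cr − 4,600.00 Cr) = 506.00 Cr + 21.14% × 1,695.00 Cr = 864.32 Cr
Supplemental (23.1% flat on bonus): 23.1% × 12,500.00 Cr = 2,887.50 Cr
Total income tax: 864.32 Cr + 2,887.50 Cr = 3,751.82 Cr

3,751.82 Cr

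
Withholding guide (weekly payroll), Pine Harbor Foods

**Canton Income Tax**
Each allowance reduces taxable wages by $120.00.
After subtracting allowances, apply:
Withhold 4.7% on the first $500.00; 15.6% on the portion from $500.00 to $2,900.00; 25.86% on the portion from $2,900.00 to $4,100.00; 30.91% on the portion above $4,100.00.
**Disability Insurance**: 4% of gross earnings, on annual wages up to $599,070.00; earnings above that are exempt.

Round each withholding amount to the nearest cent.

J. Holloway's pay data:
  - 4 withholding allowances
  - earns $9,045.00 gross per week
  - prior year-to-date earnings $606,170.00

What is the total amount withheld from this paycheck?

Canton Income Tax: taxable = $9,045.00 − 4×$120.00 = $8,565.00
  $708.22 + 30.91% × ($8,565.00 − $4,100.00) = $708.22 + 30.91% × $4,465.00 = $2,088.35
Disability Insurance: YTD $606,170.00 ≥ cap $599,070.00 → $0.00
Total: $2,088.35 + $0.00 = $2,088.35

$2,088.35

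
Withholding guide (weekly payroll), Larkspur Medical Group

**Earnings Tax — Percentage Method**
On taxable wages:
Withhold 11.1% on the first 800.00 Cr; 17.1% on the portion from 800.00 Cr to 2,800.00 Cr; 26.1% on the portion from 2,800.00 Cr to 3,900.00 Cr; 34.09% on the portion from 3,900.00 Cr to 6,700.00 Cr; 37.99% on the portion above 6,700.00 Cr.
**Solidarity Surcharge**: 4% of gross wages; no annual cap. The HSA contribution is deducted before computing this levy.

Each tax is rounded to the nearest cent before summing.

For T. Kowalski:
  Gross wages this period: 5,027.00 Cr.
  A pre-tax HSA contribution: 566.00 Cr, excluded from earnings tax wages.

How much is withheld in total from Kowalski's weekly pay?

1,087.58 Cr

Earnings Tax: taxable = 5,027.00 Cr − 566.00 Cr = 4,461.00 Cr
  717.90 Cr + 34.09% × (4,461.00 Cr − 3,900.00 Cr) = 717.90 Cr + 34.09% × 561.00 Cr = 909.14 Cr
Solidarity Surcharge: 4% × 4,461.00 Cr = 178.44 Cr
Total: 909.14 Cr + 178.44 Cr = 1,087.58 Cr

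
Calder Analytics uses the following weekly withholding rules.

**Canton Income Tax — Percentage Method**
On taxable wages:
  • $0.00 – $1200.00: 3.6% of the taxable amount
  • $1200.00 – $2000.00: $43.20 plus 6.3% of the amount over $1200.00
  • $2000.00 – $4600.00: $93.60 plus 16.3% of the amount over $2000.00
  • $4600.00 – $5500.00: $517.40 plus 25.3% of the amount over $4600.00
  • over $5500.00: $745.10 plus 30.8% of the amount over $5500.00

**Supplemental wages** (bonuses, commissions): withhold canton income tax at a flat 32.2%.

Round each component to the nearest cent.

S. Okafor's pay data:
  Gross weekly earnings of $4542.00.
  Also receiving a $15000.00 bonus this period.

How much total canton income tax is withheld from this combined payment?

Canton Income Tax: taxable = $4542.00
  $93.60 + 16.3% × ($4542.00 − $2000.00) = $93.60 + 16.3% × $2542.00 = $507.95
Supplemental (32.2% flat on bonus): 32.2% × $15000.00 = $4830.00
Total canton income tax: $507.95 + $4830.00 = $5337.95

$5337.95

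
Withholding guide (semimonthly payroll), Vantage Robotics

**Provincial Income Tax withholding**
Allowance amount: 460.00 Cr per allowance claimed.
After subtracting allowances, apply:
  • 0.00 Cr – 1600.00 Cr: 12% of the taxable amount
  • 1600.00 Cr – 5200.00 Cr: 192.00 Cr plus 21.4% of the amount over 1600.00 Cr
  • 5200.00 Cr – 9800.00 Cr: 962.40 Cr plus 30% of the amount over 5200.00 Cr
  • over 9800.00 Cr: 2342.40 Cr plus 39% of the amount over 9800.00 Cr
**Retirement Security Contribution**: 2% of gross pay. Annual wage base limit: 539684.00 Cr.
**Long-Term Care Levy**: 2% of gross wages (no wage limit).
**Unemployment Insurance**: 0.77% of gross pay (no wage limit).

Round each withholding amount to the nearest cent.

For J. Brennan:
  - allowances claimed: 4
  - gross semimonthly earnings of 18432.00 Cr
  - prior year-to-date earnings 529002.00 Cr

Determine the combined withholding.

Provincial Income Tax: taxable = 18432.00 Cr − 4×460.00 Cr = 16592.00 Cr
  2342.40 Cr + 39% × (16592.00 Cr − 9800.00 Cr) = 2342.40 Cr + 39% × 6792.00 Cr = 4991.28 Cr
Retirement Security Contribution: cap 539684.00 Cr − YTD 529002.00 Cr = 10682.00 Cr subject; 2% × 10682.00 Cr = 213.64 Cr
Long-Term Care Levy: 2% × 18432.00 Cr = 368.64 Cr
Unemployment Insurance: 0.77% × 18432.00 Cr = 141.93 Cr
Total: 4991.28 Cr + 213.64 Cr + 368.64 Cr + 141.93 Cr = 5715.49 Cr

5715.49 Cr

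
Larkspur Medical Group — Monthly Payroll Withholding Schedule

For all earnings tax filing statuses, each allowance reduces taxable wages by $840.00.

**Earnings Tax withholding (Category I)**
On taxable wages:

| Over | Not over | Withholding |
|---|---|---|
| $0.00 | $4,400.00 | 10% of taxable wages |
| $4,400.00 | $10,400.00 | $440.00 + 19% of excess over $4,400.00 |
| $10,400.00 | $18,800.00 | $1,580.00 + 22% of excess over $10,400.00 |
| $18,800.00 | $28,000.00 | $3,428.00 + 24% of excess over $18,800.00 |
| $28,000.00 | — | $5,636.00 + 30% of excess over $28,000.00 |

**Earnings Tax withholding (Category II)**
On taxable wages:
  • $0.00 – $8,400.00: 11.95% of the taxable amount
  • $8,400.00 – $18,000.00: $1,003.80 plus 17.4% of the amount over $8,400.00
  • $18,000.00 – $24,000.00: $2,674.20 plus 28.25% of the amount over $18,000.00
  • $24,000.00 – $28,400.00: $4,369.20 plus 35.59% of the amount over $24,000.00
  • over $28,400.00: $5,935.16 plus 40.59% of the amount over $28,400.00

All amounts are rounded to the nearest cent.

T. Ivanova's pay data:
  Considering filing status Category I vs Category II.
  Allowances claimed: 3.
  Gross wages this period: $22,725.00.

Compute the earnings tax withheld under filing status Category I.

$3,765.20

Earnings Tax (Category I): taxable = $22,725.00 − 3×$840.00 = $20,205.00
  $3,428.00 + 24% × ($20,205.00 − $18,800.00) = $3,428.00 + 24% × $1,405.00 = $3,765.20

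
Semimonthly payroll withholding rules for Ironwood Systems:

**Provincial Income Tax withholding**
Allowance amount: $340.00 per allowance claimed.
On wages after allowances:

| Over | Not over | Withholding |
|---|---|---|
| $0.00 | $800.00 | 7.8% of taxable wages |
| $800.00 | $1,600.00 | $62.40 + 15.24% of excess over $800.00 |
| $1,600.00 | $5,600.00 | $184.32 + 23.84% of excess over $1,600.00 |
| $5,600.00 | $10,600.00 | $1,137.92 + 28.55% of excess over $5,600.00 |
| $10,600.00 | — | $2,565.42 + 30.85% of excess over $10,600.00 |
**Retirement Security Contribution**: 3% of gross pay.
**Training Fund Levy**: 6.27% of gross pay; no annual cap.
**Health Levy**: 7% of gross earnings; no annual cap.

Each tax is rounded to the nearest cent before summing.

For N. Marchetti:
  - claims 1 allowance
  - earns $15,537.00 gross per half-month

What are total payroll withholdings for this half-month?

$6,511.46

Provincial Income Tax: taxable = $15,537.00 − 1×$340.00 = $15,197.00
  $2,565.42 + 30.85% × ($15,197.00 − $10,600.00) = $2,565.42 + 30.85% × $4,597.00 = $3,983.59
Retirement Security Contribution: 3% × $15,537.00 = $466.11
Training Fund Levy: 6.27% × $15,537.00 = $974.17
Health Levy: 7% × $15,537.00 = $1,087.59
Total: $3,983.59 + $466.11 + $974.17 + $1,087.59 = $6,511.46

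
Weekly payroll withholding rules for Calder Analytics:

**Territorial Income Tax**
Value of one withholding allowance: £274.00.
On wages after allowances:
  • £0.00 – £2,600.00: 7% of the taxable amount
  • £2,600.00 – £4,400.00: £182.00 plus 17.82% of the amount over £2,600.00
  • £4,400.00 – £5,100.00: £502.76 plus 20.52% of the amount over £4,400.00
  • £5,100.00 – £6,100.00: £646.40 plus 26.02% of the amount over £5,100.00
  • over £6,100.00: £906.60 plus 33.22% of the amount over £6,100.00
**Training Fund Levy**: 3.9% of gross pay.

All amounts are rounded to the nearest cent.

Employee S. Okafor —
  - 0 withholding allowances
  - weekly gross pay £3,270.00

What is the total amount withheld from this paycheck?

£428.92

Territorial Income Tax: taxable = £3,270.00
  £182.00 + 17.82% × (£3,270.00 − £2,600.00) = £182.00 + 17.82% × £670.00 = £301.39
Training Fund Levy: 3.9% × £3,270.00 = £127.53
Total: £301.39 + £127.53 = £428.92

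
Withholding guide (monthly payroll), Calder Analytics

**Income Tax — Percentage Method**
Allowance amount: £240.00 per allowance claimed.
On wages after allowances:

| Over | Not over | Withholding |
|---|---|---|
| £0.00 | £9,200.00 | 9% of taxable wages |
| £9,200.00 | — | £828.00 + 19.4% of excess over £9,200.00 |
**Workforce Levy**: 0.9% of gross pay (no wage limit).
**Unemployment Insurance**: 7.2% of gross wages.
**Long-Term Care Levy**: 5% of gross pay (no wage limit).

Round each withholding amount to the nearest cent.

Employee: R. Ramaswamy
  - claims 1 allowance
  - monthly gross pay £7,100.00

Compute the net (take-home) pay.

£5,552.50

Income Tax: taxable = £7,100.00 − 1×£240.00 = £6,860.00
  9% × £6,860.00 = £617.40
Workforce Levy: 0.9% × £7,100.00 = £63.90
Unemployment Insurance: 7.2% × £7,100.00 = £511.20
Long-Term Care Levy: 5% × £7,100.00 = £355.00
Total withheld: £617.40 + £63.90 + £511.20 + £355.00 = £1,547.50
Net pay: £7,100.00 − £1,547.50 = £5,552.50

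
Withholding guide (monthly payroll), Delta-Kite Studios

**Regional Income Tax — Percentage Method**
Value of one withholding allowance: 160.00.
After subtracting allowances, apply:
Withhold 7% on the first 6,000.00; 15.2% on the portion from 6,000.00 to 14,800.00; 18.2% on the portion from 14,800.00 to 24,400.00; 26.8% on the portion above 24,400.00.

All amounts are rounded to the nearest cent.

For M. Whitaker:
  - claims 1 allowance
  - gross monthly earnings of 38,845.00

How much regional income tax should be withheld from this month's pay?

7,333.18

Regional Income Tax: taxable = 38,845.00 − 1×160.00 = 38,685.00
  3,504.80 + 26.8% × (38,685.00 − 24,400.00) = 3,504.80 + 26.8% × 14,285.00 = 7,333.18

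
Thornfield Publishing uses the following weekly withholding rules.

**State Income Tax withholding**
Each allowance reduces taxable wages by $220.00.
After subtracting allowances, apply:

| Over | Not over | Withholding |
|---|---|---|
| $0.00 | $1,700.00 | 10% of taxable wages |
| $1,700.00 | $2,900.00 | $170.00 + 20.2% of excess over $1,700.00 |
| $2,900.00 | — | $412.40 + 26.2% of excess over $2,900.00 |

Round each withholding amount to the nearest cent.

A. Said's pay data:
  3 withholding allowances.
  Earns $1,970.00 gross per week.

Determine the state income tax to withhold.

State Income Tax: taxable = $1,970.00 − 3×$220.00 = $1,310.00
  10% × $1,310.00 = $131.00

$131.00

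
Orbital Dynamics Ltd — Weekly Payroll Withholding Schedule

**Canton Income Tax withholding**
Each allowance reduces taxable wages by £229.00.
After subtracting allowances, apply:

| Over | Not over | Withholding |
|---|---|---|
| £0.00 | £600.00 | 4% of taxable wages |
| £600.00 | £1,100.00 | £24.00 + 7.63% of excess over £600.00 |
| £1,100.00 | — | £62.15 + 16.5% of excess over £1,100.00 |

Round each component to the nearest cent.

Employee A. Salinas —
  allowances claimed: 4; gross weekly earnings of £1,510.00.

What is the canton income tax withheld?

£23.76

Canton Income Tax: taxable = £1,510.00 − 4×£229.00 = £594.00
  4% × £594.00 = £23.76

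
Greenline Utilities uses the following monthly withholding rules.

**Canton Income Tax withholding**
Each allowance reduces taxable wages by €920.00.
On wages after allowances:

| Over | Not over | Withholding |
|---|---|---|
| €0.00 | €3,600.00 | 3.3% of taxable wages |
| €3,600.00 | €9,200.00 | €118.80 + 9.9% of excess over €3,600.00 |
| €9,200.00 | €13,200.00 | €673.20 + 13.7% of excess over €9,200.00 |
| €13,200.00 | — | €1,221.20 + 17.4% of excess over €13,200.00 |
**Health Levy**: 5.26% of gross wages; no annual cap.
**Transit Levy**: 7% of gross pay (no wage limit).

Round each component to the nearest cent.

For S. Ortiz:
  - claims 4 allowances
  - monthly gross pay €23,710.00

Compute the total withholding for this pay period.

€5,316.47

Canton Income Tax: taxable = €23,710.00 − 4×€920.00 = €20,030.00
  €1,221.20 + 17.4% × (€20,030.00 − €13,200.00) = €1,221.20 + 17.4% × €6,830.00 = €2,409.62
Health Levy: 5.26% × €23,710.00 = €1,247.15
Transit Levy: 7% × €23,710.00 = €1,659.70
Total: €2,409.62 + €1,247.15 + €1,659.70 = €5,316.47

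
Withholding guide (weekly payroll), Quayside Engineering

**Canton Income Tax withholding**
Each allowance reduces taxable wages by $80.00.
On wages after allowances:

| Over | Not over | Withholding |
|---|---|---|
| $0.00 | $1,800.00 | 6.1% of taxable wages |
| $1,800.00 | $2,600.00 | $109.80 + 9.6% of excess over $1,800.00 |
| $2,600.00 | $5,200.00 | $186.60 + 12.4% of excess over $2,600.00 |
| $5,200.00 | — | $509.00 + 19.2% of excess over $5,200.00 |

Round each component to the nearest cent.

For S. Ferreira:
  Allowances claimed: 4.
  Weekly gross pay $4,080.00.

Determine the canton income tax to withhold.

Canton Income Tax: taxable = $4,080.00 − 4×$80.00 = $3,760.00
  $186.60 + 12.4% × ($3,760.00 − $2,600.00) = $186.60 + 12.4% × $1,160.00 = $330.44

$330.44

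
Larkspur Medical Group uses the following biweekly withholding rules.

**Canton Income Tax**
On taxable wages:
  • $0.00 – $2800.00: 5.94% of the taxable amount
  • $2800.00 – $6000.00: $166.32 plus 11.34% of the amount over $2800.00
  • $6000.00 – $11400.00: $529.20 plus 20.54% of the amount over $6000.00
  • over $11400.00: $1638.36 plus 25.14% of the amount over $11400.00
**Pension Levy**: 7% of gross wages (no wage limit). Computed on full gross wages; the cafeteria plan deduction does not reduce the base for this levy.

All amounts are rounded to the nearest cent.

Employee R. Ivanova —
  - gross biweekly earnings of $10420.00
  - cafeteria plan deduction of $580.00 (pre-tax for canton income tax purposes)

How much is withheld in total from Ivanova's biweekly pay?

$2047.34

Canton Income Tax: taxable = $10420.00 − $580.00 = $9840.00
  $529.20 + 20.54% × ($9840.00 − $6000.00) = $529.20 + 20.54% × $3840.00 = $1317.94
Pension Levy: 7% × $10420.00 = $729.40
Total: $1317.94 + $729.40 = $2047.34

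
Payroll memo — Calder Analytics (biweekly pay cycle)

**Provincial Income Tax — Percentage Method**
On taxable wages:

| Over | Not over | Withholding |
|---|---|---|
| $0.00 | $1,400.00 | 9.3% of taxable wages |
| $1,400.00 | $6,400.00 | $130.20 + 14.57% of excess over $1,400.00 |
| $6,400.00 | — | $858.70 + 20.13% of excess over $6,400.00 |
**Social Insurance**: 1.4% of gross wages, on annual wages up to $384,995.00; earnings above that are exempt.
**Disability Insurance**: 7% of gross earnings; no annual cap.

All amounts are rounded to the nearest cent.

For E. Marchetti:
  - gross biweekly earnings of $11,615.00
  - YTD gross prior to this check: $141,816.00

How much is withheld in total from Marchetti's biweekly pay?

$2,884.14

Provincial Income Tax: taxable = $11,615.00
  $858.70 + 20.13% × ($11,615.00 − $6,400.00) = $858.70 + 20.13% × $5,215.00 = $1,908.48
Social Insurance: 1.4% × $11,615.00 = $162.61
Disability Insurance: 7% × $11,615.00 = $813.05
Total: $1,908.48 + $162.61 + $813.05 = $2,884.14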